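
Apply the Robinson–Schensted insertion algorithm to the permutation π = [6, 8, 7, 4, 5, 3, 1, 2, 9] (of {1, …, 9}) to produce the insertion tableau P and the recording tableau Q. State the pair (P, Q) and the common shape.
P = [1, 2, 9] / [3, 5] / [4, 7] / [6] / [8];  Q = [1, 2, 9] / [3, 5] / [4, 8] / [6] / [7];  common shape = (3, 2, 2, 1, 1)

Row-insert the values π_1, π_2, … into P one at a time, bumping the leftmost entry strictly greater than the inserted value down to the next row. The recording tableau Q records, in position (i, j), the step at which that cell was added to P.
  Insert 6 (step 1): P = [6];  Q = [1]
  Insert 8 (step 2): P = [6, 8];  Q = [1, 2]
  Insert 7 (step 3): P = [6, 7] / [8];  Q = [1, 2] / [3]
  Insert 4 (step 4): P = [4, 7] / [6] / [8];  Q = [1, 2] / [3] / [4]
  Insert 5 (step 5): P = [4, 5] / [6, 7] / [8];  Q = [1, 2] / [3, 5] / [4]
  Insert 3 (step 6): P = [3, 5] / [4, 7] / [6] / [8];  Q = [1, 2] / [3, 5] / [4] / [6]
  Insert 1 (step 7): P = [1, 5] / [3, 7] / [4] / [6] / [8];  Q = [1, 2] / [3, 5] / [4] / [6] / [7]
  Insert 2 (step 8): P = [1, 2] / [3, 5] / [4, 7] / [6] / [8];  Q = [1, 2] / [3, 5] / [4, 8] / [6] / [7]
  Insert 9 (step 9): P = [1, 2, 9] / [3, 5] / [4, 7] / [6] / [8];  Q = [1, 2, 9] / [3, 5] / [4, 8] / [6] / [7]
Final shape: (3, 2, 2, 1, 1).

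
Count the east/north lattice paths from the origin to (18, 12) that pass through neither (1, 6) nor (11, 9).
Number of paths = 65871636

Inclusion–exclusion. Total paths: C(30, 18) = 86493225. Through P₁: C(7, 1)·C(23, 17) = 706629. Through P₂: C(20, 11)·C(10, 7) = 20155200. Since P₁ is strictly southwest of P₂, a monotone path through both must visit P₁ then P₂; paths through both = C(7, 1)·C(13, 10)·C(10, 7) = 240240. Avoid both = 86493225 − 706629 − 20155200 + 240240 = 65871636.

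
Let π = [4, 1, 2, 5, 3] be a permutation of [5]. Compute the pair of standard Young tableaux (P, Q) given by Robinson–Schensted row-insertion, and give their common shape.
P = [1, 2, 3] / [4, 5];  Q = [1, 3, 4] / [2, 5];  common shape = (3, 2)

Row-insert the values π_1, π_2, … into P one at a time, bumping the leftmost entry strictly greater than the inserted value down to the next row. The recording tableau Q records, in position (i, j), the step at which that cell was added to P.
  Insert 4 (step 1): P = [4];  Q = [1]
  Insert 1 (step 2): P = [1] / [4];  Q = [1] / [2]
  Insert 2 (step 3): P = [1, 2] / [4];  Q = [1, 3] / [2]
  Insert 5 (step 4): P = [1, 2, 5] / [4];  Q = [1, 3, 4] / [2]
  Insert 3 (step 5): P = [1, 2, 3] / [4, 5];  Q = [1, 3, 4] / [2, 5]
Final shape: (3, 2).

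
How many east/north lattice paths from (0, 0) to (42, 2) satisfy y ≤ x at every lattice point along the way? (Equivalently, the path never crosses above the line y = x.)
Number of paths = 902

By the reflection principle (André's argument), the number of monotone paths to (42, 2) with n ≤ m that never go above y = x is C(44, 42) − C(44, 43) = 946 − 44 = 902.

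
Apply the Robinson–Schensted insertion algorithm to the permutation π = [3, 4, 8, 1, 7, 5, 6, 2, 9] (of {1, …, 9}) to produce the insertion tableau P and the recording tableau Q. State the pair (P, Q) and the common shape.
P = [1, 2, 5, 6, 9] / [3, 4] / [7] / [8];  Q = [1, 2, 3, 7, 9] / [4, 5] / [6] / [8];  common shape = (5, 2, 1, 1)

Row-insert the values π_1, π_2, … into P one at a time, bumping the leftmost entry strictly greater than the inserted value down to the next row. The recording tableau Q records, in position (i, j), the step at which that cell was added to P.
  Insert 3 (step 1): P = [3];  Q = [1]
  Insert 4 (step 2): P = [3, 4];  Q = [1, 2]
  Insert 8 (step 3): P = [3, 4, 8];  Q = [1, 2, 3]
  Insert 1 (step 4): P = [1, 4, 8] / [3];  Q = [1, 2, 3] / [4]
  Insert 7 (step 5): P = [1, 4, 7] / [3, 8];  Q = [1, 2, 3] / [4, 5]
  Insert 5 (step 6): P = [1, 4, 5] / [3, 7] / [8];  Q = [1, 2, 3] / [4, 5] / [6]
  Insert 6 (step 7): P = [1, 4, 5, 6] / [3, 7] / [8];  Q = [1, 2, 3, 7] / [4, 5] / [6]
  Insert 2 (step 8): P = [1, 2, 5, 6] / [3, 4] / [7] / [8];  Q = [1, 2, 3, 7] / [4, 5] / [6] / [8]
  Insert 9 (step 9): P = [1, 2, 5, 6, 9] / [3, 4] / [7] / [8];  Q = [1, 2, 3, 7, 9] / [4, 5] / [6] / [8]
Final shape: (5, 2, 1, 1).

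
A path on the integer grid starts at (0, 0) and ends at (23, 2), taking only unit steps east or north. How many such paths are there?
Number of paths = 300

A monotone lattice path from (0, 0) to (23, 2) consists of 23 east steps and 2 north steps in some order, so it is determined by which 23 of the 25 steps are east. The count is C(25, 23) = 300.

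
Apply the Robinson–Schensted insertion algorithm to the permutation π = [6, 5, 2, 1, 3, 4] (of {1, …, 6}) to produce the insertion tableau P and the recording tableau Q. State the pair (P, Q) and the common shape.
P = [1, 3, 4] / [2] / [5] / [6];  Q = [1, 5, 6] / [2] / [3] / [4];  common shape = (3, 1, 1, 1)

Row-insert the values π_1, π_2, … into P one at a time, bumping the leftmost entry strictly greater than the inserted value down to the next row. The recording tableau Q records, in position (i, j), the step at which that cell was added to P.
  Insert 6 (step 1): P = [6];  Q = [1]
  Insert 5 (step 2): P = [5] / [6];  Q = [1] / [2]
  Insert 2 (step 3): P = [2] / [5] / [6];  Q = [1] / [2] / [3]
  Insert 1 (step 4): P = [1] / [2] / [5] / [6];  Q = [1] / [2] / [3] / [4]
  Insert 3 (step 5): P = [1, 3] / [2] / [5] / [6];  Q = [1, 5] / [2] / [3] / [4]
  Insert 4 (step 6): P = [1, 3, 4] / [2] / [5] / [6];  Q = [1, 5, 6] / [2] / [3] / [4]
Final shape: (3, 1, 1, 1).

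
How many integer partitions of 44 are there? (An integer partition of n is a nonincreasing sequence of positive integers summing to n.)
p(44) = 75175

Compute p(n) via the recurrence p(n, m) = p(n, m−1) + p(n−m, m), where p(n, m) counts partitions of n with all parts ≤ m and p(n) = p(n, n). The base cases are p(0, m) = 1 and p(n, 0) = 0 for n > 0. Filling the table yields p(44) = 75175. (Euler's pentagonal recurrence is an alternative.)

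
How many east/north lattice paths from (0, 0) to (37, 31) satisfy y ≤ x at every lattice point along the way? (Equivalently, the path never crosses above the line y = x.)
Number of paths = 4036581322613551712

By the reflection principle (André's argument), the number of monotone paths to (37, 31) with n ≤ m that never go above y = x is C(68, 37) − C(68, 38) = 21912870037044995008 − 17876288714431443296 = 4036581322613551712.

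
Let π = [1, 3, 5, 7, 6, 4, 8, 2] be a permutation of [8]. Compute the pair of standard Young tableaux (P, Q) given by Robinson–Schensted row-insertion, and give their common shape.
P = [1, 2, 4, 6, 8] / [3] / [5] / [7];  Q = [1, 2, 3, 4, 7] / [5] / [6] / [8];  common shape = (5, 1, 1, 1)

Row-insert the values π_1, π_2, … into P one at a time, bumping the leftmost entry strictly greater than the inserted value down to the next row. The recording tableau Q records, in position (i, j), the step at which that cell was added to P.
  Insert 1 (step 1): P = [1];  Q = [1]
  Insert 3 (step 2): P = [1, 3];  Q = [1, 2]
  Insert 5 (step 3): P = [1, 3, 5];  Q = [1, 2, 3]
  Insert 7 (step 4): P = [1, 3, 5, 7];  Q = [1, 2, 3, 4]
  Insert 6 (step 5): P = [1, 3, 5, 6] / [7];  Q = [1, 2, 3, 4] / [5]
  Insert 4 (step 6): P = [1, 3, 4, 6] / [5] / [7];  Q = [1, 2, 3, 4] / [5] / [6]
  Insert 8 (step 7): P = [1, 3, 4, 6, 8] / [5] / [7];  Q = [1, 2, 3, 4, 7] / [5] / [6]
  Insert 2 (step 8): P = [1, 2, 4, 6, 8] / [3] / [5] / [7];  Q = [1, 2, 3, 4, 7] / [5] / [6] / [8]
Final shape: (5, 1, 1, 1).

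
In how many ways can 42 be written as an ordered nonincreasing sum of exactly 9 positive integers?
p(42, 9 parts) = 4904

Partitions of n into exactly k parts are in bijection with partitions of n − k into at most k parts (subtract 1 from each part). So p(42, exactly 9) = p(33, parts ≤ 9). Computing via the recurrence p(m, j) = p(m, j−1) + p(m−j, j) gives 4904.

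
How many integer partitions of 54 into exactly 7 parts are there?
p(54, 7 parts) = 13534

Partitions of n into exactly k parts are in bijection with partitions of n − k into at most k parts (subtract 1 from each part). So p(54, exactly 7) = p(47, parts ≤ 7). Computing via the recurrence p(m, j) = p(m, j−1) + p(m−j, j) gives 13534.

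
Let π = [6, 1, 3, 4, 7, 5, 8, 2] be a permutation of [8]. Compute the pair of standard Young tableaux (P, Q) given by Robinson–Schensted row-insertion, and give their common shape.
P = [1, 2, 4, 5, 8] / [3, 7] / [6];  Q = [1, 3, 4, 5, 7] / [2, 6] / [8];  common shape = (5, 2, 1)

Row-insert the values π_1, π_2, … into P one at a time, bumping the leftmost entry strictly greater than the inserted value down to the next row. The recording tableau Q records, in position (i, j), the step at which that cell was added to P.
  Insert 6 (step 1): P = [6];  Q = [1]
  Insert 1 (step 2): P = [1] / [6];  Q = [1] / [2]
  Insert 3 (step 3): P = [1, 3] / [6];  Q = [1, 3] / [2]
  Insert 4 (step 4): P = [1, 3, 4] / [6];  Q = [1, 3, 4] / [2]
  Insert 7 (step 5): P = [1, 3, 4, 7] / [6];  Q = [1, 3, 4, 5] / [2]
  Insert 5 (step 6): P = [1, 3, 4, 5] / [6, 7];  Q = [1, 3, 4, 5] / [2, 6]
  Insert 8 (step 7): P = [1, 3, 4, 5, 8] / [6, 7];  Q = [1, 3, 4, 5, 7] / [2, 6]
  Insert 2 (step 8): P = [1, 2, 4, 5, 8] / [3, 7] / [6];  Q = [1, 3, 4, 5, 7] / [2, 6] / [8]
Final shape: (5, 2, 1).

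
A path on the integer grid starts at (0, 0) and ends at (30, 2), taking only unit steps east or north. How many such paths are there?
Number of paths = 496

A monotone lattice path from (0, 0) to (30, 2) consists of 30 east steps and 2 north steps in some order, so it is determined by which 30 of the 32 steps are east. The count is C(32, 30) = 496.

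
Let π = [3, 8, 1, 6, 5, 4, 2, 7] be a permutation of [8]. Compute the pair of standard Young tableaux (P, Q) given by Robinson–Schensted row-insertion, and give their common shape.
P = [1, 2, 7] / [3, 4] / [5] / [6] / [8];  Q = [1, 2, 8] / [3, 4] / [5] / [6] / [7];  common shape = (3, 2, 1, 1, 1)

Row-insert the values π_1, π_2, … into P one at a time, bumping the leftmost entry strictly greater than the inserted value down to the next row. The recording tableau Q records, in position (i, j), the step at which that cell was added to P.
  Insert 3 (step 1): P = [3];  Q = [1]
  Insert 8 (step 2): P = [3, 8];  Q = [1, 2]
  Insert 1 (step 3): P = [1, 8] / [3];  Q = [1, 2] / [3]
  Insert 6 (step 4): P = [1, 6] / [3, 8];  Q = [1, 2] / [3, 4]
  Insert 5 (step 5): P = [1, 5] / [3, 6] / [8];  Q = [1, 2] / [3, 4] / [5]
  Insert 4 (step 6): P = [1, 4] / [3, 5] / [6] / [8];  Q = [1, 2] / [3, 4] / [5] / [6]
  Insert 2 (step 7): P = [1, 2] / [3, 4] / [5] / [6] / [8];  Q = [1, 2] / [3, 4] / [5] / [6] / [7]
  Insert 7 (step 8): P = [1, 2, 7] / [3, 4] / [5] / [6] / [8];  Q = [1, 2, 8] / [3, 4] / [5] / [6] / [7]
Final shape: (3, 2, 1, 1, 1).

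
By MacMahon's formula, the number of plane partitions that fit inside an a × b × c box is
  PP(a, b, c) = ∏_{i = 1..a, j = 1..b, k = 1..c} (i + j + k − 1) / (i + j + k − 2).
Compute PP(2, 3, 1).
PP(2, 3, 1) = 10

Evaluate the triple product over i = 1..2, j = 1..3, k = 1..1. The factors are (2/1) · (3/2) · (4/3) · (3/2) · (4/3) · (5/4). The numerators and denominators telescope so the product is an integer; carrying out the multiplication exactly gives PP(2, 3, 1) = 10.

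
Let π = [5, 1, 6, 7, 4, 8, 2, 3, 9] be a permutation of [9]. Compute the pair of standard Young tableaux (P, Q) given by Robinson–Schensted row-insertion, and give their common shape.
P = [1, 2, 3, 8, 9] / [4, 6, 7] / [5];  Q = [1, 3, 4, 6, 9] / [2, 5, 8] / [7];  common shape = (5, 3, 1)

Row-insert the values π_1, π_2, … into P one at a time, bumping the leftmost entry strictly greater than the inserted value down to the next row. The recording tableau Q records, in position (i, j), the step at which that cell was added to P.
  Insert 5 (step 1): P = [5];  Q = [1]
  Insert 1 (step 2): P = [1] / [5];  Q = [1] / [2]
  Insert 6 (step 3): P = [1, 6] / [5];  Q = [1, 3] / [2]
  Insert 7 (step 4): P = [1, 6, 7] / [5];  Q = [1, 3, 4] / [2]
  Insert 4 (step 5): P = [1, 4, 7] / [5, 6];  Q = [1, 3, 4] / [2, 5]
  Insert 8 (step 6): P = [1, 4, 7, 8] / [5, 6];  Q = [1, 3, 4, 6] / [2, 5]
  Insert 2 (step 7): P = [1, 2, 7, 8] / [4, 6] / [5];  Q = [1, 3, 4, 6] / [2, 5] / [7]
  Insert 3 (step 8): P = [1, 2, 3, 8] / [4, 6, 7] / [5];  Q = [1, 3, 4, 6] / [2, 5, 8] / [7]
  Insert 9 (step 9): P = [1, 2, 3, 8, 9] / [4, 6, 7] / [5];  Q = [1, 3, 4, 6, 9] / [2, 5, 8] / [7]
Final shape: (5, 3, 1).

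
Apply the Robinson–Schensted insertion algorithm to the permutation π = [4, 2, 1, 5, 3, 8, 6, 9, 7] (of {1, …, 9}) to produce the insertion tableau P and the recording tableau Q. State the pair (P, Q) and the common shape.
P = [1, 3, 6, 7] / [2, 5, 8, 9] / [4];  Q = [1, 4, 6, 8] / [2, 5, 7, 9] / [3];  common shape = (4, 4, 1)

Row-insert the values π_1, π_2, … into P one at a time, bumping the leftmost entry strictly greater than the inserted value down to the next row. The recording tableau Q records, in position (i, j), the step at which that cell was added to P.
  Insert 4 (step 1): P = [4];  Q = [1]
  Insert 2 (step 2): P = [2] / [4];  Q = [1] / [2]
  Insert 1 (step 3): P = [1] / [2] / [4];  Q = [1] / [2] / [3]
  Insert 5 (step 4): P = [1, 5] / [2] / [4];  Q = [1, 4] / [2] / [3]
  Insert 3 (step 5): P = [1, 3] / [2, 5] / [4];  Q = [1, 4] / [2, 5] / [3]
  Insert 8 (step 6): P = [1, 3, 8] / [2, 5] / [4];  Q = [1, 4, 6] / [2, 5] / [3]
  Insert 6 (step 7): P = [1, 3, 6] / [2, 5, 8] / [4];  Q = [1, 4, 6] / [2, 5, 7] / [3]
  Insert 9 (step 8): P = [1, 3, 6, 9] / [2, 5, 8] / [4];  Q = [1, 4, 6, 8] / [2, 5, 7] / [3]
  Insert 7 (step 9): P = [1, 3, 6, 7] / [2, 5, 8, 9] / [4];  Q = [1, 4, 6, 8] / [2, 5, 7, 9] / [3]
Final shape: (4, 4, 1).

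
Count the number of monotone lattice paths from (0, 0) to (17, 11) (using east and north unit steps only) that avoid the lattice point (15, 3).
Number of paths = 21437460

Total paths from (0, 0) to (17, 11): C(28, 17) = 21474180. Paths through (15, 3): (paths (0, 0) → (15, 3)) × (paths (15, 3) → (17, 11)) = C(18, 15) · C(10, 2) = 816 · 45 = 36720. Avoidance count = 21474180 − 36720 = 21437460.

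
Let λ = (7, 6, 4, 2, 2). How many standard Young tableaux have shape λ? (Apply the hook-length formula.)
# SYT of shape (7, 6, 4, 2, 2) = 444422160

Hook-length formula: f^λ = n! / Π hook(c), product over all cells c of the Young diagram. For λ = (7, 6, 4, 2, 2), n = 21 boxes. Hook lengths by row (left-to-right, top-to-bottom): [11, 10, 7, 6, 4, 3, 1]; [9, 8, 5, 4, 2, 1]; [6, 5, 2, 1]; [3, 2]; [2, 1]. Product of hooks = 114960384000. So f^λ = 21! / 114960384000 = 51090942171709440000 / 114960384000 = 444422160.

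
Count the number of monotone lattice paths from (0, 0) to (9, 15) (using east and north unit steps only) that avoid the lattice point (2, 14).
Number of paths = 1306544

Total paths from (0, 0) to (9, 15): C(24, 9) = 1307504. Paths through (2, 14): (paths (0, 0) → (2, 14)) × (paths (2, 14) → (9, 15)) = C(16, 2) · C(8, 7) = 120 · 8 = 960. Avoidance count = 1307504 − 960 = 1306544.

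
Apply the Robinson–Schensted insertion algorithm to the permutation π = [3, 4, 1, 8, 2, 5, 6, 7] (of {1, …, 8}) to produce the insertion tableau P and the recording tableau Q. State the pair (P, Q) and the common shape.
P = [1, 2, 5, 6, 7] / [3, 4, 8];  Q = [1, 2, 4, 7, 8] / [3, 5, 6];  common shape = (5, 3)

Row-insert the values π_1, π_2, … into P one at a time, bumping the leftmost entry strictly greater than the inserted value down to the next row. The recording tableau Q records, in position (i, j), the step at which that cell was added to P.
  Insert 3 (step 1): P = [3];  Q = [1]
  Insert 4 (step 2): P = [3, 4];  Q = [1, 2]
  Insert 1 (step 3): P = [1, 4] / [3];  Q = [1, 2] / [3]
  Insert 8 (step 4): P = [1, 4, 8] / [3];  Q = [1, 2, 4] / [3]
  Insert 2 (step 5): P = [1, 2, 8] / [3, 4];  Q = [1, 2, 4] / [3, 5]
  Insert 5 (step 6): P = [1, 2, 5] / [3, 4, 8];  Q = [1, 2, 4] / [3, 5, 6]
  Insert 6 (step 7): P = [1, 2, 5, 6] / [3, 4, 8];  Q = [1, 2, 4, 7] / [3, 5, 6]
  Insert 7 (step 8): P = [1, 2, 5, 6, 7] / [3, 4, 8];  Q = [1, 2, 4, 7, 8] / [3, 5, 6]
Final shape: (5, 3).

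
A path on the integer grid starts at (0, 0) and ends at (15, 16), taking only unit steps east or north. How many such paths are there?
Number of paths = 300540195

A monotone lattice path from (0, 0) to (15, 16) consists of 15 east steps and 16 north steps in some order, so it is determined by which 15 of the 31 steps are east. The count is C(31, 15) = 300540195.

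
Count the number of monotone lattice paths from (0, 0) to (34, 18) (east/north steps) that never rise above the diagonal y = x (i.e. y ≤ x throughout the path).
Number of paths = 20726389004230

By the reflection principle (André's argument), the number of monotone paths to (34, 18) with n ≤ m that never go above y = x is C(52, 34) − C(52, 35) = 42671977361650 − 21945588357420 = 20726389004230.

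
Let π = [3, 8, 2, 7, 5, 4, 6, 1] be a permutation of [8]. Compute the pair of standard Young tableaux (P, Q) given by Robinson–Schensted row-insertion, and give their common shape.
P = [1, 4, 6] / [2, 5] / [3] / [7] / [8];  Q = [1, 2, 7] / [3, 4] / [5] / [6] / [8];  common shape = (3, 2, 1, 1, 1)

Row-insert the values π_1, π_2, … into P one at a time, bumping the leftmost entry strictly greater than the inserted value down to the next row. The recording tableau Q records, in position (i, j), the step at which that cell was added to P.
  Insert 3 (step 1): P = [3];  Q = [1]
  Insert 8 (step 2): P = [3, 8];  Q = [1, 2]
  Insert 2 (step 3): P = [2, 8] / [3];  Q = [1, 2] / [3]
  Insert 7 (step 4): P = [2, 7] / [3, 8];  Q = [1, 2] / [3, 4]
  Insert 5 (step 5): P = [2, 5] / [3, 7] / [8];  Q = [1, 2] / [3, 4] / [5]
  Insert 4 (step 6): P = [2, 4] / [3, 5] / [7] / [8];  Q = [1, 2] / [3, 4] / [5] / [6]
  Insert 6 (step 7): P = [2, 4, 6] / [3, 5] / [7] / [8];  Q = [1, 2, 7] / [3, 4] / [5] / [6]
  Insert 1 (step 8): P = [1, 4, 6] / [2, 5] / [3] / [7] / [8];  Q = [1, 2, 7] / [3, 4] / [5] / [6] / [8]
Final shape: (3, 2, 1, 1, 1).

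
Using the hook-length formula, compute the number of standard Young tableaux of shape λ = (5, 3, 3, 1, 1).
# SYT of shape (5, 3, 3, 1, 1) = 16016

Hook-length formula: f^λ = n! / Π hook(c), product over all cells c of the Young diagram. For λ = (5, 3, 3, 1, 1), n = 13 boxes. Hook lengths by row (left-to-right, top-to-bottom): [9, 6, 5, 2, 1]; [6, 3, 2]; [5, 2, 1]; [2]; [1]. Product of hooks = 388800. So f^λ = 13! / 388800 = 6227020800 / 388800 = 16016.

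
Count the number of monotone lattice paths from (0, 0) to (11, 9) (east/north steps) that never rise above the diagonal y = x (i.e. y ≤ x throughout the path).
Number of paths = 41990

By the reflection principle (André's argument), the number of monotone paths to (11, 9) with n ≤ m that never go above y = x is C(20, 11) − C(20, 12) = 167960 − 125970 = 41990.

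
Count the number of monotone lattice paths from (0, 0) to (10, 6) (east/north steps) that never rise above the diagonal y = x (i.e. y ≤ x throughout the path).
Number of paths = 3640

By the reflection principle (André's argument), the number of monotone paths to (10, 6) with n ≤ m that never go above y = x is C(16, 10) − C(16, 11) = 8008 − 4368 = 3640.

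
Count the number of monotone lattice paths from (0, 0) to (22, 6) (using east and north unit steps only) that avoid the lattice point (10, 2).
Number of paths = 256620

Total paths from (0, 0) to (22, 6): C(28, 22) = 376740. Paths through (10, 2): (paths (0, 0) → (10, 2)) × (paths (10, 2) → (22, 6)) = C(12, 10) · C(16, 12) = 66 · 1820 = 120120. Avoidance count = 376740 − 120120 = 256620.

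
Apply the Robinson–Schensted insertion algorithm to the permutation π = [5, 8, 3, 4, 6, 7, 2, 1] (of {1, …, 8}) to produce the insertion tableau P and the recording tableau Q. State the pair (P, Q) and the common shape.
P = [1, 4, 6, 7] / [2, 8] / [3] / [5];  Q = [1, 2, 5, 6] / [3, 4] / [7] / [8];  common shape = (4, 2, 1, 1)

Row-insert the values π_1, π_2, … into P one at a time, bumping the leftmost entry strictly greater than the inserted value down to the next row. The recording tableau Q records, in position (i, j), the step at which that cell was added to P.
  Insert 5 (step 1): P = [5];  Q = [1]
  Insert 8 (step 2): P = [5, 8];  Q = [1, 2]
  Insert 3 (step 3): P = [3, 8] / [5];  Q = [1, 2] / [3]
  Insert 4 (step 4): P = [3, 4] / [5, 8];  Q = [1, 2] / [3, 4]
  Insert 6 (step 5): P = [3, 4, 6] / [5, 8];  Q = [1, 2, 5] / [3, 4]
  Insert 7 (step 6): P = [3, 4, 6, 7] / [5, 8];  Q = [1, 2, 5, 6] / [3, 4]
  Insert 2 (step 7): P = [2, 4, 6, 7] / [3, 8] / [5];  Q = [1, 2, 5, 6] / [3, 4] / [7]
  Insert 1 (step 8): P = [1, 4, 6, 7] / [2, 8] / [3] / [5];  Q = [1, 2, 5, 6] / [3, 4] / [7] / [8]
Final shape: (4, 2, 1, 1).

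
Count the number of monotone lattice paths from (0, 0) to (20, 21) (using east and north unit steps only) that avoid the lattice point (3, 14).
Number of paths = 268893586500

Total paths from (0, 0) to (20, 21): C(41, 20) = 269128937220. Paths through (3, 14): (paths (0, 0) → (3, 14)) × (paths (3, 14) → (20, 21)) = C(17, 3) · C(24, 17) = 680 · 346104 = 235350720. Avoidance count = 269128937220 − 235350720 = 268893586500.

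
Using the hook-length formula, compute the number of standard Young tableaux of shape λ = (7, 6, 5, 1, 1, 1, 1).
# SYT of shape (7, 6, 5, 1, 1, 1, 1) = 835665600

Hook-length formula: f^λ = n! / Π hook(c), product over all cells c of the Young diagram. For λ = (7, 6, 5, 1, 1, 1, 1), n = 22 boxes. Hook lengths by row (left-to-right, top-to-bottom): [13, 8, 7, 6, 5, 3, 1]; [11, 6, 5, 4, 3, 1]; [9, 4, 3, 2, 1]; [4]; [3]; [2]; [1]. Product of hooks = 1345036492800. So f^λ = 22! / 1345036492800 = 1124000727777607680000 / 1345036492800 = 835665600.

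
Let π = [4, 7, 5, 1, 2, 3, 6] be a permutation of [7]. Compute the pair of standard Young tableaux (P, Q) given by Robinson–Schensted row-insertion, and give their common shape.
P = [1, 2, 3, 6] / [4, 5] / [7];  Q = [1, 2, 6, 7] / [3, 5] / [4];  common shape = (4, 2, 1)

Row-insert the values π_1, π_2, … into P one at a time, bumping the leftmost entry strictly greater than the inserted value down to the next row. The recording tableau Q records, in position (i, j), the step at which that cell was added to P.
  Insert 4 (step 1): P = [4];  Q = [1]
  Insert 7 (step 2): P = [4, 7];  Q = [1, 2]
  Insert 5 (step 3): P = [4, 5] / [7];  Q = [1, 2] / [3]
  Insert 1 (step 4): P = [1, 5] / [4] / [7];  Q = [1, 2] / [3] / [4]
  Insert 2 (step 5): P = [1, 2] / [4, 5] / [7];  Q = [1, 2] / [3, 5] / [4]
  Insert 3 (step 6): P = [1, 2, 3] / [4, 5] / [7];  Q = [1, 2, 6] / [3, 5] / [4]
  Insert 6 (step 7): P = [1, 2, 3, 6] / [4, 5] / [7];  Q = [1, 2, 6, 7] / [3, 5] / [4]
Final shape: (4, 2, 1).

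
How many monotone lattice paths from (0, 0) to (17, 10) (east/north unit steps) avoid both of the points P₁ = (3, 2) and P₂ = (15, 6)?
Number of paths = 4697625

Inclusion–exclusion. Total paths: C(27, 17) = 8436285. Through P₁: C(5, 3)·C(22, 14) = 3197700. Through P₂: C(21, 15)·C(6, 2) = 813960. Since P₁ is strictly southwest of P₂, a monotone path through both must visit P₁ then P₂; paths through both = C(5, 3)·C(16, 12)·C(6, 2) = 273000. Avoid both = 8436285 − 3197700 − 813960 + 273000 = 4697625.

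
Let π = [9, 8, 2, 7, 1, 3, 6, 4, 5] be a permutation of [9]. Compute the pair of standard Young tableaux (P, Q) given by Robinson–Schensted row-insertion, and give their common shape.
P = [1, 3, 4, 5] / [2, 6] / [7] / [8] / [9];  Q = [1, 4, 7, 9] / [2, 6] / [3] / [5] / [8];  common shape = (4, 2, 1, 1, 1)

Row-insert the values π_1, π_2, … into P one at a time, bumping the leftmost entry strictly greater than the inserted value down to the next row. The recording tableau Q records, in position (i, j), the step at which that cell was added to P.
  Insert 9 (step 1): P = [9];  Q = [1]
  Insert 8 (step 2): P = [8] / [9];  Q = [1] / [2]
  Insert 2 (step 3): P = [2] / [8] / [9];  Q = [1] / [2] / [3]
  Insert 7 (step 4): P = [2, 7] / [8] / [9];  Q = [1, 4] / [2] / [3]
  Insert 1 (step 5): P = [1, 7] / [2] / [8] / [9];  Q = [1, 4] / [2] / [3] / [5]
  Insert 3 (step 6): P = [1, 3] / [2, 7] / [8] / [9];  Q = [1, 4] / [2, 6] / [3] / [5]
  Insert 6 (step 7): P = [1, 3, 6] / [2, 7] / [8] / [9];  Q = [1, 4, 7] / [2, 6] / [3] / [5]
  Insert 4 (step 8): P = [1, 3, 4] / [2, 6] / [7] / [8] / [9];  Q = [1, 4, 7] / [2, 6] / [3] / [5] / [8]
  Insert 5 (step 9): P = [1, 3, 4, 5] / [2, 6] / [7] / [8] / [9];  Q = [1, 4, 7, 9] / [2, 6] / [3] / [5] / [8]
Final shape: (4, 2, 1, 1, 1).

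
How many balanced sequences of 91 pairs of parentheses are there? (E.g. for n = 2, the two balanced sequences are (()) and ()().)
C_91 = 3935312233584004685417853572763349509774031680023800

These balanced parentheses are counted by the Catalan number C_n = (1/(n + 1)) · C(2n, n). For n = 91: C_91 = (1/92) · C(182, 91) = 362048725489728431058442528694228154899210914562189600/92 = 3935312233584004685417853572763349509774031680023800.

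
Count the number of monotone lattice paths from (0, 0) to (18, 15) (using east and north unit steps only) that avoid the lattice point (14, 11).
Number of paths = 725140320

Total paths from (0, 0) to (18, 15): C(33, 18) = 1037158320. Paths through (14, 11): (paths (0, 0) → (14, 11)) × (paths (14, 11) → (18, 15)) = C(25, 14) · C(8, 4) = 4457400 · 70 = 312018000. Avoidance count = 1037158320 − 312018000 = 725140320.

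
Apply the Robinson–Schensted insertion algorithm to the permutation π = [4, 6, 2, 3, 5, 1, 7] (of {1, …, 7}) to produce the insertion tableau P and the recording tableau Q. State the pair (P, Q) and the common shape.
P = [1, 3, 5, 7] / [2, 6] / [4];  Q = [1, 2, 5, 7] / [3, 4] / [6];  common shape = (4, 2, 1)

Row-insert the values π_1, π_2, … into P one at a time, bumping the leftmost entry strictly greater than the inserted value down to the next row. The recording tableau Q records, in position (i, j), the step at which that cell was added to P.
  Insert 4 (step 1): P = [4];  Q = [1]
  Insert 6 (step 2): P = [4, 6];  Q = [1, 2]
  Insert 2 (step 3): P = [2, 6] / [4];  Q = [1, 2] / [3]
  Insert 3 (step 4): P = [2, 3] / [4, 6];  Q = [1, 2] / [3, 4]
  Insert 5 (step 5): P = [2, 3, 5] / [4, 6];  Q = [1, 2, 5] / [3, 4]
  Insert 1 (step 6): P = [1, 3, 5] / [2, 6] / [4];  Q = [1, 2, 5] / [3, 4] / [6]
  Insert 7 (step 7): P = [1, 3, 5, 7] / [2, 6] / [4];  Q = [1, 2, 5, 7] / [3, 4] / [6]
Final shape: (4, 2, 1).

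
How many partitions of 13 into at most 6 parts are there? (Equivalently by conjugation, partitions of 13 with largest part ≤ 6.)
p(13, parts ≤ 6) = 71

Partitions of 13 with all parts ≤ 6: 6+6+1, 6+5+2, 6+5+1+1, 6+4+3, 6+4+2+1, 6+4+1+1+1, 6+3+3+1, 6+3+2+2, 6+3+2+1+1, 6+3+1+1+1+1, 6+2+2+2+1, 6+2+2+1+1+1, 6+2+1+1+1+1+1, 6+1+1+1+1+1+1+1, 5+5+3, 5+5+2+1, 5+5+1+1+1, 5+4+4, 5+4+3+1, 5+4+2+2, 5+4+2+1+1, 5+4+1+1+1+1, 5+3+3+2, 5+3+3+1+1, 5+3+2+2+1, 5+3+2+1+1+1, 5+3+1+1+1+1+1, 5+2+2+2+2, 5+2+2+2+1+1, 5+2+2+1+1+1+1, … (71 total). Count = 71.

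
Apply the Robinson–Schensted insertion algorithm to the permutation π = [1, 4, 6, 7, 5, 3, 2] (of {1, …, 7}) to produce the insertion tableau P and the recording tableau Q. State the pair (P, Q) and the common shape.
P = [1, 2, 5, 7] / [3] / [4] / [6];  Q = [1, 2, 3, 4] / [5] / [6] / [7];  common shape = (4, 1, 1, 1)

Row-insert the values π_1, π_2, … into P one at a time, bumping the leftmost entry strictly greater than the inserted value down to the next row. The recording tableau Q records, in position (i, j), the step at which that cell was added to P.
  Insert 1 (step 1): P = [1];  Q = [1]
  Insert 4 (step 2): P = [1, 4];  Q = [1, 2]
  Insert 6 (step 3): P = [1, 4, 6];  Q = [1, 2, 3]
  Insert 7 (step 4): P = [1, 4, 6, 7];  Q = [1, 2, 3, 4]
  Insert 5 (step 5): P = [1, 4, 5, 7] / [6];  Q = [1, 2, 3, 4] / [5]
  Insert 3 (step 6): P = [1, 3, 5, 7] / [4] / [6];  Q = [1, 2, 3, 4] / [5] / [6]
  Insert 2 (step 7): P = [1, 2, 5, 7] / [3] / [4] / [6];  Q = [1, 2, 3, 4] / [5] / [6] / [7]
Final shape: (4, 1, 1, 1).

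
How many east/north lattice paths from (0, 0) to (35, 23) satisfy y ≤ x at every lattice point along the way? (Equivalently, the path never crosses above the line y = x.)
Number of paths = 3177498557750790

By the reflection principle (André's argument), the number of monotone paths to (35, 23) with n ≤ m that never go above y = x is C(58, 35) − C(58, 36) = 8799226775309880 − 5621728217559090 = 3177498557750790.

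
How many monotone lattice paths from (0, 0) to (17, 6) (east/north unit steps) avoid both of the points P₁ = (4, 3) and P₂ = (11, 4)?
Number of paths = 50967

Inclusion–exclusion. Total paths: C(23, 17) = 100947. Through P₁: C(7, 4)·C(16, 13) = 19600. Through P₂: C(15, 11)·C(8, 6) = 38220. Since P₁ is strictly southwest of P₂, a monotone path through both must visit P₁ then P₂; paths through both = C(7, 4)·C(8, 7)·C(8, 6) = 7840. Avoid both = 100947 − 19600 − 38220 + 7840 = 50967.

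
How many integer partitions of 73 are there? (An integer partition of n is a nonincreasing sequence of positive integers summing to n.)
p(73) = 6185689

Compute p(n) via the recurrence p(n, m) = p(n, m−1) + p(n−m, m), where p(n, m) counts partitions of n with all parts ≤ m and p(n) = p(n, n). The base cases are p(0, m) = 1 and p(n, 0) = 0 for n > 0. Filling the table yields p(73) = 6185689. (Euler's pentagonal recurrence is an alternative.)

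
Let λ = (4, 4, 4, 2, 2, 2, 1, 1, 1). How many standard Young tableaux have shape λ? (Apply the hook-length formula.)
# SYT of shape (4, 4, 4, 2, 2, 2, 1, 1, 1) = 105814800

Hook-length formula: f^λ = n! / Π hook(c), product over all cells c of the Young diagram. For λ = (4, 4, 4, 2, 2, 2, 1, 1, 1), n = 21 boxes. Hook lengths by row (left-to-right, top-to-bottom): [12, 8, 4, 3]; [11, 7, 3, 2]; [10, 6, 2, 1]; [7, 3]; [6, 2]; [5, 1]; [3]; [2]; [1]. Product of hooks = 482833612800. So f^λ = 21! / 482833612800 = 51090942171709440000 / 482833612800 = 105814800.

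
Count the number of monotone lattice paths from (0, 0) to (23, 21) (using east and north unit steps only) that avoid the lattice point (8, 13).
Number of paths = 1912842404220

Total paths from (0, 0) to (23, 21): C(44, 23) = 2012616400080. Paths through (8, 13): (paths (0, 0) → (8, 13)) × (paths (8, 13) → (23, 21)) = C(21, 8) · C(23, 15) = 203490 · 490314 = 99773995860. Avoidance count = 2012616400080 − 99773995860 = 1912842404220.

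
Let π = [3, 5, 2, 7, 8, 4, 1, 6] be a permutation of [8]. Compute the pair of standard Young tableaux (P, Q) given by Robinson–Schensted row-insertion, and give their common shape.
P = [1, 4, 6, 8] / [2, 5, 7] / [3];  Q = [1, 2, 4, 5] / [3, 6, 8] / [7];  common shape = (4, 3, 1)

Row-insert the values π_1, π_2, … into P one at a time, bumping the leftmost entry strictly greater than the inserted value down to the next row. The recording tableau Q records, in position (i, j), the step at which that cell was added to P.
  Insert 3 (step 1): P = [3];  Q = [1]
  Insert 5 (step 2): P = [3, 5];  Q = [1, 2]
  Insert 2 (step 3): P = [2, 5] / [3];  Q = [1, 2] / [3]
  Insert 7 (step 4): P = [2, 5, 7] / [3];  Q = [1, 2, 4] / [3]
  Insert 8 (step 5): P = [2, 5, 7, 8] / [3];  Q = [1, 2, 4, 5] / [3]
  Insert 4 (step 6): P = [2, 4, 7, 8] / [3, 5];  Q = [1, 2, 4, 5] / [3, 6]
  Insert 1 (step 7): P = [1, 4, 7, 8] / [2, 5] / [3];  Q = [1, 2, 4, 5] / [3, 6] / [7]
  Insert 6 (step 8): P = [1, 4, 6, 8] / [2, 5, 7] / [3];  Q = [1, 2, 4, 5] / [3, 6, 8] / [7]
Final shape: (4, 3, 1).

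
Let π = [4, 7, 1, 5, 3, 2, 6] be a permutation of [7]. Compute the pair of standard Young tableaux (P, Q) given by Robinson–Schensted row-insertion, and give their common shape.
P = [1, 2, 6] / [3, 5] / [4] / [7];  Q = [1, 2, 7] / [3, 4] / [5] / [6];  common shape = (3, 2, 1, 1)

Row-insert the values π_1, π_2, … into P one at a time, bumping the leftmost entry strictly greater than the inserted value down to the next row. The recording tableau Q records, in position (i, j), the step at which that cell was added to P.
  Insert 4 (step 1): P = [4];  Q = [1]
  Insert 7 (step 2): P = [4, 7];  Q = [1, 2]
  Insert 1 (step 3): P = [1, 7] / [4];  Q = [1, 2] / [3]
  Insert 5 (step 4): P = [1, 5] / [4, 7];  Q = [1, 2] / [3, 4]
  Insert 3 (step 5): P = [1, 3] / [4, 5] / [7];  Q = [1, 2] / [3, 4] / [5]
  Insert 2 (step 6): P = [1, 2] / [3, 5] / [4] / [7];  Q = [1, 2] / [3, 4] / [5] / [6]
  Insert 6 (step 7): P = [1, 2, 6] / [3, 5] / [4] / [7];  Q = [1, 2, 7] / [3, 4] / [5] / [6]
Final shape: (3, 2, 1, 1).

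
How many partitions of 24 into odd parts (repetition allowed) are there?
p_odd(24) = 122

Enumerate partitions using only odd parts via the recurrence o(n, m) = o(n, m−2) + o(n−m, m) over odd m, starting from the largest odd part ≤ n. This gives p_odd(24) = 122. (Euler's theorem: equals the count of distinct-part partitions.)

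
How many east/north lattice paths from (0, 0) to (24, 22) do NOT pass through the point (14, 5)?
Number of paths = 7792273991970

Total paths from (0, 0) to (24, 22): C(46, 24) = 7890371113950. Paths through (14, 5): (paths (0, 0) → (14, 5)) × (paths (14, 5) → (24, 22)) = C(19, 14) · C(27, 10) = 11628 · 8436285 = 98097121980. Avoidance count = 7890371113950 − 98097121980 = 7792273991970.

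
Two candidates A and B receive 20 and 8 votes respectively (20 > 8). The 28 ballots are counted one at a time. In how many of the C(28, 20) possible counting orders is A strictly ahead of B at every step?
Strict-lead orderings = 1332045

Total orderings of the 28 votes with 20 for A: C(28, 20) = 3108105. By the Bertrand ballot formula (Cycle Lemma / reflection principle), the number of orderings in which A is strictly ahead of B throughout is (p − q)/(p + q) · C(p + q, p) = (20 − 8)/(20 + 8) · 3108105 = 1332045.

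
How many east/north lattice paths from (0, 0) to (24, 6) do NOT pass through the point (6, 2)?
Number of paths = 388955

Total paths from (0, 0) to (24, 6): C(30, 24) = 593775. Paths through (6, 2): (paths (0, 0) → (6, 2)) × (paths (6, 2) → (24, 6)) = C(8, 6) · C(22, 18) = 28 · 7315 = 204820. Avoidance count = 593775 − 204820 = 388955.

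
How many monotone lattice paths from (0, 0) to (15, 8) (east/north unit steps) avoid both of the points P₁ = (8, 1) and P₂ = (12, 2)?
Number of paths = 455562

Inclusion–exclusion. Total paths: C(23, 15) = 490314. Through P₁: C(9, 8)·C(14, 7) = 30888. Through P₂: C(14, 12)·C(9, 3) = 7644. Since P₁ is strictly southwest of P₂, a monotone path through both must visit P₁ then P₂; paths through both = C(9, 8)·C(5, 4)·C(9, 3) = 3780. Avoid both = 490314 − 30888 − 7644 + 3780 = 455562.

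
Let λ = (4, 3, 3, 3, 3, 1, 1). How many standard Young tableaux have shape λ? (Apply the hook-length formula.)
# SYT of shape (4, 3, 3, 3, 3, 1, 1) = 1575288

Hook-length formula: f^λ = n! / Π hook(c), product over all cells c of the Young diagram. For λ = (4, 3, 3, 3, 3, 1, 1), n = 18 boxes. Hook lengths by row (left-to-right, top-to-bottom): [10, 7, 6, 1]; [8, 5, 4]; [7, 4, 3]; [6, 3, 2]; [5, 2, 1]; [2]; [1]. Product of hooks = 4064256000. So f^λ = 18! / 4064256000 = 6402373705728000 / 4064256000 = 1575288.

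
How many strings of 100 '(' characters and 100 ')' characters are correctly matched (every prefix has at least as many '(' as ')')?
C_100 = 896519947090131496687170070074100632420837521538745909320

These balanced parentheses are counted by the Catalan number C_n = (1/(n + 1)) · C(2n, n). For n = 100: C_100 = (1/101) · C(200, 100) = 90548514656103281165404177077484163874504589675413336841320/101 = 896519947090131496687170070074100632420837521538745909320.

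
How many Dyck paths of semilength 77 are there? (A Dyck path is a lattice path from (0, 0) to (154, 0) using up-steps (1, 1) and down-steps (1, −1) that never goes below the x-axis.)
C_77 = 18793142726809884575211361279087545193250040

These Dyck paths are counted by the Catalan number C_n = (1/(n + 1)) · C(2n, n). For n = 77: C_77 = (1/78) · C(154, 77) = 1465865132691170996866486179768828525073503120/78 = 18793142726809884575211361279087545193250040.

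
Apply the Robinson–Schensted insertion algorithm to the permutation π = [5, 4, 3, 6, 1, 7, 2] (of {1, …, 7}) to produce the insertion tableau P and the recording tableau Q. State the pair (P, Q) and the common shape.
P = [1, 2, 7] / [3, 6] / [4] / [5];  Q = [1, 4, 6] / [2, 7] / [3] / [5];  common shape = (3, 2, 1, 1)

Row-insert the values π_1, π_2, … into P one at a time, bumping the leftmost entry strictly greater than the inserted value down to the next row. The recording tableau Q records, in position (i, j), the step at which that cell was added to P.
  Insert 5 (step 1): P = [5];  Q = [1]
  Insert 4 (step 2): P = [4] / [5];  Q = [1] / [2]
  Insert 3 (step 3): P = [3] / [4] / [5];  Q = [1] / [2] / [3]
  Insert 6 (step 4): P = [3, 6] / [4] / [5];  Q = [1, 4] / [2] / [3]
  Insert 1 (step 5): P = [1, 6] / [3] / [4] / [5];  Q = [1, 4] / [2] / [3] / [5]
  Insert 7 (step 6): P = [1, 6, 7] / [3] / [4] / [5];  Q = [1, 4, 6] / [2] / [3] / [5]
  Insert 2 (step 7): P = [1, 2, 7] / [3, 6] / [4] / [5];  Q = [1, 4, 6] / [2, 7] / [3] / [5]
Final shape: (3, 2, 1, 1).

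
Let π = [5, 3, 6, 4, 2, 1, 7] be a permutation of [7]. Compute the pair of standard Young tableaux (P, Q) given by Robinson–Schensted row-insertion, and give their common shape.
P = [1, 4, 7] / [2, 6] / [3] / [5];  Q = [1, 3, 7] / [2, 4] / [5] / [6];  common shape = (3, 2, 1, 1)

Row-insert the values π_1, π_2, … into P one at a time, bumping the leftmost entry strictly greater than the inserted value down to the next row. The recording tableau Q records, in position (i, j), the step at which that cell was added to P.
  Insert 5 (step 1): P = [5];  Q = [1]
  Insert 3 (step 2): P = [3] / [5];  Q = [1] / [2]
  Insert 6 (step 3): P = [3, 6] / [5];  Q = [1, 3] / [2]
  Insert 4 (step 4): P = [3, 4] / [5, 6];  Q = [1, 3] / [2, 4]
  Insert 2 (step 5): P = [2, 4] / [3, 6] / [5];  Q = [1, 3] / [2, 4] / [5]
  Insert 1 (step 6): P = [1, 4] / [2, 6] / [3] / [5];  Q = [1, 3] / [2, 4] / [5] / [6]
  Insert 7 (step 7): P = [1, 4, 7] / [2, 6] / [3] / [5];  Q = [1, 3, 7] / [2, 4] / [5] / [6]
Final shape: (3, 2, 1, 1).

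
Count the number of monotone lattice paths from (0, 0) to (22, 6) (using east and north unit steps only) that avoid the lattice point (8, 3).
Number of paths = 264540

Total paths from (0, 0) to (22, 6): C(28, 22) = 376740. Paths through (8, 3): (paths (0, 0) → (8, 3)) × (paths (8, 3) → (22, 6)) = C(11, 8) · C(17, 14) = 165 · 680 = 112200. Avoidance count = 376740 − 112200 = 264540.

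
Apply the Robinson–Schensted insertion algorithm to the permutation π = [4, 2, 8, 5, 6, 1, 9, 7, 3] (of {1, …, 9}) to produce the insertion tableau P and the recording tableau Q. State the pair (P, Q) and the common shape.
P = [1, 3, 6, 7] / [2, 5, 9] / [4, 8];  Q = [1, 3, 5, 7] / [2, 4, 8] / [6, 9];  common shape = (4, 3, 2)

Row-insert the values π_1, π_2, … into P one at a time, bumping the leftmost entry strictly greater than the inserted value down to the next row. The recording tableau Q records, in position (i, j), the step at which that cell was added to P.
  Insert 4 (step 1): P = [4];  Q = [1]
  Insert 2 (step 2): P = [2] / [4];  Q = [1] / [2]
  Insert 8 (step 3): P = [2, 8] / [4];  Q = [1, 3] / [2]
  Insert 5 (step 4): P = [2, 5] / [4, 8];  Q = [1, 3] / [2, 4]
  Insert 6 (step 5): P = [2, 5, 6] / [4, 8];  Q = [1, 3, 5] / [2, 4]
  Insert 1 (step 6): P = [1, 5, 6] / [2, 8] / [4];  Q = [1, 3, 5] / [2, 4] / [6]
  Insert 9 (step 7): P = [1, 5, 6, 9] / [2, 8] / [4];  Q = [1, 3, 5, 7] / [2, 4] / [6]
  Insert 7 (step 8): P = [1, 5, 6, 7] / [2, 8, 9] / [4];  Q = [1, 3, 5, 7] / [2, 4, 8] / [6]
  Insert 3 (step 9): P = [1, 3, 6, 7] / [2, 5, 9] / [4, 8];  Q = [1, 3, 5, 7] / [2, 4, 8] / [6, 9]
Final shape: (4, 3, 2).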